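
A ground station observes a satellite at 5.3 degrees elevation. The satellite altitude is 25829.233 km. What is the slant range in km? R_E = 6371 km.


h = 25829.233 km, el = 5.3 deg
d = -R_E*sin(el) + sqrt((R_E*sin(el))^2 + 2*R_E*h + h^2)
d = -6371.0000*sin(0.09250245) + sqrt((6371.0000*0.09237059)^2 + 2*6371.0000*25829.233 + 25829.233^2)
d = 30980.6642 km

30980.6642 km


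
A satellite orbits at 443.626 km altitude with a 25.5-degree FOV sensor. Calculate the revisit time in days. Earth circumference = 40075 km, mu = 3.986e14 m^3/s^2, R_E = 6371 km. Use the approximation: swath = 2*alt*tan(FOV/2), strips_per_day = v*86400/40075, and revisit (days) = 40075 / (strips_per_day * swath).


swath = 2*443.626*tan(0.2225295) = 200.7646 km
v = sqrt(mu/r) = 7647.9957 m/s = 7.6480 km/s
strips/day = v*86400/40075 = 7.6480*86400/40075 = 16.4888
coverage/day = strips * swath = 16.4888 * 200.7646 = 3310.3587 km
revisit = 40075 / 3310.3587 = 12.1059 days

12.1059 days


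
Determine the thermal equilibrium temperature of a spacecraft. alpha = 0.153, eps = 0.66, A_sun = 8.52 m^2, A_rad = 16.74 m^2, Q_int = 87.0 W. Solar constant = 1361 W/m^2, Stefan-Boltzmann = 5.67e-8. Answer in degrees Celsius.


Numerator = alpha*S*A_sun + Q_int = 0.153*1361*8.52 + 87.0 = 1861.1452 W
Denominator = eps*sigma*A_rad = 0.66*5.67e-8*16.74 = 6.2644428e-07 W/K^4
T^4 = 2.9709668e+09 K^4
T = 233.4664 K = -39.6836 C

-39.6836 degrees Celsius


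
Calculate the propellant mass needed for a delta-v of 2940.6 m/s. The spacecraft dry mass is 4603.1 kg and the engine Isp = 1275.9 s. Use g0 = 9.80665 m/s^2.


ve = Isp * g0 = 1275.9 * 9.80665 = 12512.304735 m/s
mass ratio = exp(dv/ve) = exp(2940.6/12512.304735) = 1.26492984
m_prop = m_dry * (mr - 1) = 4603.1 * (1.26492984 - 1)
m_prop = 1219.4985 kg

1219.4985 kg


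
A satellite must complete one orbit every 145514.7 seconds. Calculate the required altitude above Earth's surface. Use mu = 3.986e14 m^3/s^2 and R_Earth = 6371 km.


T = 145514.7 s
r = (mu*T^2/(4*pi^2))^(1/3) = (3.986e14 * 145514.7^2 / (4*pi^2))^(1/3)
r = 5.9794848e+07 m = 59794.8478 km
alt = r - R_E = 59794.8478 - 6371 = 53423.8478 km

53423.8478 km


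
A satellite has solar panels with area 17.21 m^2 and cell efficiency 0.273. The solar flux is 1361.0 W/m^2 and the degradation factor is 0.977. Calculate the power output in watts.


P = area * eta * S * degradation
P = 17.21 * 0.273 * 1361.0 * 0.977
P = 6247.3553 W

6247.3553 W


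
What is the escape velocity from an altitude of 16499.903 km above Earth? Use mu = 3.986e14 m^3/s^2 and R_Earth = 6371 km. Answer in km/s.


r = 6371.0 + 16499.903 = 22870.9030 km = 2.2870903e+07 m
v_esc = sqrt(2*mu/r) = sqrt(2*3.986e14 / 2.2870903e+07)
v_esc = 5903.9407 m/s = 5.9039 km/s

5.9039 km/s


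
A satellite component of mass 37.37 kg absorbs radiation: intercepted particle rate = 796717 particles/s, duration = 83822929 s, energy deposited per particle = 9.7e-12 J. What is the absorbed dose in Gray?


Total energy deposited = rate * time * E_per
  = 796717 * 83822929 * 9.7e-12 = 647.7966 J
Dose = E_total / mass = 647.7966 / 37.37
Dose = 17.3347 Gy

17.3347 Gy


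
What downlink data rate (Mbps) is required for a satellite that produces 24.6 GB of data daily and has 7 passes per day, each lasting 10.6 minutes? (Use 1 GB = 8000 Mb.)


total contact time = 7 * 10.6 * 60 = 4452.0000 s
data = 24.6 GB = 196800.0000 Mb
rate = 196800.0000 / 4452.0000 = 44.2049 Mbps

44.2049 Mbps


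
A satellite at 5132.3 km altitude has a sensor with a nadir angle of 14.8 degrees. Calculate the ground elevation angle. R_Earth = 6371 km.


r = R_E + alt = 11503.3000 km
Law of sines in the satellite / Earth-center / ground-point triangle:
  sin(nadir)/R_E = sin(90 + el)/r  =>  cos(el) = (r/R_E)*sin(nadir)
cos(el) = (11503.3000 / 6371.0000) * sin(14.8 deg) = 0.4612257
el = arccos(0.4612257) = 62.5338 deg
(Earth-central angle = 90 - nadir - el = 12.6662 deg)

62.5338 degrees


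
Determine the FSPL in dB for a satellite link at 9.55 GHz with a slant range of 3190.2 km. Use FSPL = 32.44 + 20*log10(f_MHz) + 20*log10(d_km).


f = 9.55 GHz = 9550.0000 MHz
d = 3190.2 km
FSPL = 32.44 + 20*log10(9550.0000) + 20*log10(3190.2)
FSPL = 32.44 + 79.6001 + 70.0764
FSPL = 182.1164 dB

182.1164 dB


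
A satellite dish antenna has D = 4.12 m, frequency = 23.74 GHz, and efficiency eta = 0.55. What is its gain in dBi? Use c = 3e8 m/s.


lambda = c/f = 3e8 / 2.374e+10 = 0.0126369 m
G = eta*(pi*D/lambda)^2 = 0.55*(pi*4.12/0.0126369)^2
G = 576999.9649 (linear)
G = 10*log10(576999.9649) = 57.6118 dBi

57.6118 dBi


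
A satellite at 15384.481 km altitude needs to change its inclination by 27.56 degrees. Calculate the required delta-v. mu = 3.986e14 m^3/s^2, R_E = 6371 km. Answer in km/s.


r = 21755.4810 km = 2.1755481e+07 m
V = sqrt(mu/r) = 4280.3995 m/s
di = 27.56 deg = 0.4810127 rad
dV = 2*V*sin(di/2) = 2*4280.3995*sin(0.2405064)
dV = 2039.1348 m/s = 2.0391 km/s

2.0391 km/s


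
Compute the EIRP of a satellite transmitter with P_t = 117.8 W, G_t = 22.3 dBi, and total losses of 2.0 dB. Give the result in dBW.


Pt = 117.8 W = 20.7115 dBW
EIRP = Pt_dBW + Gt - losses = 20.7115 + 22.3 - 2.0 = 41.0115 dBW

41.0115 dBW


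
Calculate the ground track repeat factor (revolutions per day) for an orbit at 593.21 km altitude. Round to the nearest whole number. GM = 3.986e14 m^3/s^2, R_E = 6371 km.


r = 6.96421e+06 m
T = 2*pi*sqrt(r^3/mu) = 5783.8765 s = 96.3979 min
revs/day = 1440 / 96.3979 = 14.9381
Rounded: 15 revolutions per day

15 revolutions per day


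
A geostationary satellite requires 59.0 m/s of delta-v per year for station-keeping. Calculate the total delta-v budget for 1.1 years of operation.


dV = rate * years = 59.0 * 1.1
dV = 64.9000 m/s

64.9000 m/s


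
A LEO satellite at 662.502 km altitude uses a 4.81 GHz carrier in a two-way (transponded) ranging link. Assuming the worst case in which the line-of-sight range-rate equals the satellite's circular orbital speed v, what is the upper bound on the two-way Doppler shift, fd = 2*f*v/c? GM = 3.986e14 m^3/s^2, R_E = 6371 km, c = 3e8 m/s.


r = 7.033502e+06 m
v = sqrt(mu/r) = 7528.0560 m/s (worst-case radial velocity)
f = 4.81 GHz = 4.81e+09 Hz
fd = 2*f*v/c = 2*4.81e+09*7528.0560/3.0e+08
fd = 241399.6615 Hz

241399.6615 Hz


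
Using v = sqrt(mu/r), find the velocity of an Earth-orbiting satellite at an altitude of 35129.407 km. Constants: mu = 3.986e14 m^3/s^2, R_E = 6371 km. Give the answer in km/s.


r = R_E + alt = 6371.0 + 35129.407 = 41500.4070 km = 4.1500407e+07 m
v = sqrt(mu/r) = sqrt(3.986e14 / 4.1500407e+07) = 3099.1491 m/s = 3.0991 km/s

3.0991 km/s


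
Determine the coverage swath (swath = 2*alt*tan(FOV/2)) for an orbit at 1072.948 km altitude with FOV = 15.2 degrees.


FOV = 15.2 deg = 0.26529 rad
swath = 2 * alt * tan(FOV/2) = 2 * 1072.948 * tan(0.132645)
swath = 2 * 1072.948 * 0.1334285
swath = 286.3237 km

286.3237 km


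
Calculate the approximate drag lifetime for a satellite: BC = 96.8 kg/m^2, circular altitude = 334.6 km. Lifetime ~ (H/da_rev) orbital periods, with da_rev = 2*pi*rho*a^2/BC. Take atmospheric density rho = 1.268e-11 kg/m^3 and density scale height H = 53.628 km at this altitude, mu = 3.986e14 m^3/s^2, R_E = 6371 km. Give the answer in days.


a = R_E + alt = 6705.6000 km = 6.7056e+06 m
da_rev = 2*pi*rho*a^2/BC = 2*pi*1.268e-11*(6.7056e+06)^2/96.8 = 37.008293 m per revolution
N = H/da_rev = 53628.0000 m / 37.008293 m = 1449.0806 revolutions
P = 2*pi*sqrt(a^3/mu) = 5464.7171 s
lifetime = N*P = 1449.0806 * 5464.7171 = 7.9188157e+06 s = 91.6530 days

91.6530 days


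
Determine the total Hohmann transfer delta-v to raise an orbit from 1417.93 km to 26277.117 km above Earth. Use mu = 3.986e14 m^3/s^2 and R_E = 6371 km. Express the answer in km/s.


r1 = 7788.9300 km = 7.78893e+06 m
r2 = 32648.1170 km = 3.2648117e+07 m
dv1 = sqrt(mu/r1)*(sqrt(2*r2/(r1+r2)) - 1) = 1936.7392 m/s
dv2 = sqrt(mu/r2)*(1 - sqrt(2*r1/(r1+r2))) = 1325.4128 m/s
total dv = |dv1| + |dv2| = 1936.7392 + 1325.4128 = 3262.1520 m/s = 3.2622 km/s

3.2622 km/s


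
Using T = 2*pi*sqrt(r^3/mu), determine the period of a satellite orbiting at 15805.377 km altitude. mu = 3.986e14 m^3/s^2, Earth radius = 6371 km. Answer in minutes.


r = 22176.3770 km = 2.2176377e+07 m
T = 2*pi*sqrt(r^3/mu) = 2*pi*sqrt(1.0906158e+22 / 3.986e14)
T = 32866.0200 s = 547.7670 min

547.7670 minutes


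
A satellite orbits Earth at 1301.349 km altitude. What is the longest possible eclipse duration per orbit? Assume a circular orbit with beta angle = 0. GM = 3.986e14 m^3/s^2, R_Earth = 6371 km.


r = 7672.3490 km
T = 111.4686 min
Eclipse fraction = arcsin(R_E/r)/pi = arcsin(6371.0000/7672.3490)/pi
= arcsin(0.8303845)/pi = 0.3118792
Eclipse duration = 0.3118792 * 111.4686 = 34.7647 min

34.7647 minutes


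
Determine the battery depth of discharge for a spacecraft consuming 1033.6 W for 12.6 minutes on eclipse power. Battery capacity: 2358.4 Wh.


E_used = P * t / 60 = 1033.6 * 12.6 / 60 = 217.0560 Wh
DOD = E_used / E_total * 100 = 217.0560 / 2358.4 * 100
DOD = 9.2035 %

9.2035 %


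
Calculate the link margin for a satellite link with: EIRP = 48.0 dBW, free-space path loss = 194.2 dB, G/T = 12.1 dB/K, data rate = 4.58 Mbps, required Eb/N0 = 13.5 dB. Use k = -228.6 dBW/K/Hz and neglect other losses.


C/N0 = EIRP - FSPL + G/T - k = 48.0 - 194.2 + 12.1 - (-228.6)
C/N0 = 94.5000 dB-Hz
R_b = 4.58 Mbps = 4.58e+06 bps -> 10*log10(R_b) = 66.6087 dB-Hz
Eb/N0 = C/N0 - 10*log10(R_b) = 94.5000 - 66.6087 = 27.8913 dB
Margin = Eb/N0 - Eb/N0_req = 27.8913 - 13.5 = 14.3913 dB (link closes)

14.3913 dB


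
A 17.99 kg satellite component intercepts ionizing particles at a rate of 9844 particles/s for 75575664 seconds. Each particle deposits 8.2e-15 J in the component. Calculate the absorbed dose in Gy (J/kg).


Total energy deposited = rate * time * E_per
  = 9844 * 75575664 * 8.2e-15 = 0.006100528 J
Dose = E_total / mass = 0.006100528 / 17.99
Dose = 3.3910662e-04 Gy

3.3911e-04 Gy


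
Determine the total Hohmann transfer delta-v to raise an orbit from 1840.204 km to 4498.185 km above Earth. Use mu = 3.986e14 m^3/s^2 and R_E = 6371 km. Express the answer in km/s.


r1 = 8211.2040 km = 8.211204e+06 m
r2 = 10869.1850 km = 1.0869185e+07 m
dv1 = sqrt(mu/r1)*(sqrt(2*r2/(r1+r2)) - 1) = 469.4714 m/s
dv2 = sqrt(mu/r2)*(1 - sqrt(2*r1/(r1+r2))) = 437.6098 m/s
total dv = |dv1| + |dv2| = 469.4714 + 437.6098 = 907.0812 m/s = 0.9070812 km/s

0.9071 km/s


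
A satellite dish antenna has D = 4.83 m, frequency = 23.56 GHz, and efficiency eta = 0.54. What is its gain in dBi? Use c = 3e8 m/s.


lambda = c/f = 3e8 / 2.356e+10 = 0.01273345 m
G = eta*(pi*D/lambda)^2 = 0.54*(pi*4.83/0.01273345)^2
G = 766824.2341 (linear)
G = 10*log10(766824.2341) = 58.8470 dBi

58.8470 dBi


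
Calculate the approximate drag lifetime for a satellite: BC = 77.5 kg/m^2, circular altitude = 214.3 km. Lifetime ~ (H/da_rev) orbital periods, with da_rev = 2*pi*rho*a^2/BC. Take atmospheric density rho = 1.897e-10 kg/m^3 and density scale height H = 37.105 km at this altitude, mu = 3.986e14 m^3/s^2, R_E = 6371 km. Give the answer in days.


a = R_E + alt = 6585.3000 km = 6.5853e+06 m
da_rev = 2*pi*rho*a^2/BC = 2*pi*1.897e-10*(6.5853e+06)^2/77.5 = 666.955143 m per revolution
N = H/da_rev = 37105.0000 m / 666.955143 m = 55.6334 revolutions
P = 2*pi*sqrt(a^3/mu) = 5318.3213 s
lifetime = N*P = 55.6334 * 5318.3213 = 295876.4356 s = 3.4245 days

3.4245 days


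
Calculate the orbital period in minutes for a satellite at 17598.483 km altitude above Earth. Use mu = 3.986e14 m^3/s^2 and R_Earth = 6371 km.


r = 23969.4830 km = 2.3969483e+07 m
T = 2*pi*sqrt(r^3/mu) = 2*pi*sqrt(1.3771334e+22 / 3.986e14)
T = 36931.6934 s = 615.5282 min

615.5282 minutes


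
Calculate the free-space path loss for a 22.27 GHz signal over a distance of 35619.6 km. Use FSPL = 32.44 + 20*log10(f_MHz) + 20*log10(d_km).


f = 22.27 GHz = 22270.0000 MHz
d = 35619.6 km
FSPL = 32.44 + 20*log10(22270.0000) + 20*log10(35619.6)
FSPL = 32.44 + 86.9544 + 91.0338
FSPL = 210.4282 dB

210.4282 dB


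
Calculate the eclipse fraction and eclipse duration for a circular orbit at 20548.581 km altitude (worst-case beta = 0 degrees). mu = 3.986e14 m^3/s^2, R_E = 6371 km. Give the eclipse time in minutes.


r = 26919.5810 km
T = 732.5924 min
Eclipse fraction = arcsin(R_E/r)/pi = arcsin(6371.0000/26919.5810)/pi
= arcsin(0.2366679)/pi = 0.07605533
Eclipse duration = 0.07605533 * 732.5924 = 55.7176 min

55.7176 minutes


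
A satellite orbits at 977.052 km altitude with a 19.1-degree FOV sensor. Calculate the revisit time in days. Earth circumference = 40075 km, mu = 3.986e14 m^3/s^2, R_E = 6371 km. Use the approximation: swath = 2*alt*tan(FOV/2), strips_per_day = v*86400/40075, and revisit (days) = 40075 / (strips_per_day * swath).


swath = 2*977.052*tan(0.1666789) = 328.7581 km
v = sqrt(mu/r) = 7365.1659 m/s = 7.3652 km/s
strips/day = v*86400/40075 = 7.3652*86400/40075 = 15.8790
coverage/day = strips * swath = 15.8790 * 328.7581 = 5220.3458 km
revisit = 40075 / 5220.3458 = 7.6767 days

7.6767 days


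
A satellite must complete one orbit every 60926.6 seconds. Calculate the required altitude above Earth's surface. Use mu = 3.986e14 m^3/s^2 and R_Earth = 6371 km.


T = 60926.6 s
r = (mu*T^2/(4*pi^2))^(1/3) = (3.986e14 * 60926.6^2 / (4*pi^2))^(1/3)
r = 3.3465487e+07 m = 33465.4869 km
alt = r - R_E = 33465.4869 - 6371 = 27094.4869 km

27094.4869 km


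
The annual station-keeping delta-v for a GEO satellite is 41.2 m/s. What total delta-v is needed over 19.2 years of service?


dV = rate * years = 41.2 * 19.2
dV = 791.0400 m/s

791.0400 m/s


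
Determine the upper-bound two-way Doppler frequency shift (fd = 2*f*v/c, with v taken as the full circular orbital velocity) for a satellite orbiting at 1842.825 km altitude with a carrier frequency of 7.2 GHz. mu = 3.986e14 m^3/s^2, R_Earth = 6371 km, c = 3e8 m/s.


r = 8.213825e+06 m
v = sqrt(mu/r) = 6966.1998 m/s (worst-case radial velocity)
f = 7.2 GHz = 7.2e+09 Hz
fd = 2*f*v/c = 2*7.2e+09*6966.1998/3.0e+08
fd = 334377.5888 Hz

334377.5888 Hz


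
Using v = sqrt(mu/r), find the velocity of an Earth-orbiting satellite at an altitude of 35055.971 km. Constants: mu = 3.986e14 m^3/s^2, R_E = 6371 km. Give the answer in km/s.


r = R_E + alt = 6371.0 + 35055.971 = 41426.9710 km = 4.1426971e+07 m
v = sqrt(mu/r) = sqrt(3.986e14 / 4.1426971e+07) = 3101.8947 m/s = 3.1019 km/s

3.1019 km/s


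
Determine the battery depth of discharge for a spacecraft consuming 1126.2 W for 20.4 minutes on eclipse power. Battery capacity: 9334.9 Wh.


E_used = P * t / 60 = 1126.2 * 20.4 / 60 = 382.9080 Wh
DOD = E_used / E_total * 100 = 382.9080 / 9334.9 * 100
DOD = 4.1019 %

4.1019 %


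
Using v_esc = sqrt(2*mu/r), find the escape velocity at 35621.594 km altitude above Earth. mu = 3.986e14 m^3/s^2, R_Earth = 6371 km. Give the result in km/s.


r = 6371.0 + 35621.594 = 41992.5940 km = 4.1992594e+07 m
v_esc = sqrt(2*mu/r) = sqrt(2*3.986e14 / 4.1992594e+07)
v_esc = 4357.0977 m/s = 4.3571 km/s

4.3571 km/s


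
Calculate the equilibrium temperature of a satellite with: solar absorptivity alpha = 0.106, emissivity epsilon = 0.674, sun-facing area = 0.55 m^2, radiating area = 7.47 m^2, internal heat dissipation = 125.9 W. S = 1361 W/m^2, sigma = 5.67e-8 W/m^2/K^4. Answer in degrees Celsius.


Numerator = alpha*S*A_sun + Q_int = 0.106*1361*0.55 + 125.9 = 205.2463 W
Denominator = eps*sigma*A_rad = 0.674*5.67e-8*7.47 = 2.8547203e-07 W/K^4
T^4 = 7.1897167e+08 K^4
T = 163.7487 K = -109.4013 C

-109.4013 degrees Celsius


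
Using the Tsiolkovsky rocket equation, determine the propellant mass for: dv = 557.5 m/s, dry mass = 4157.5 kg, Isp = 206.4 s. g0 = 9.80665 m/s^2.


ve = Isp * g0 = 206.4 * 9.80665 = 2024.092560 m/s
mass ratio = exp(dv/ve) = exp(557.5/2024.092560) = 1.31709963
m_prop = m_dry * (mr - 1) = 4157.5 * (1.31709963 - 1)
m_prop = 1318.3417 kg

1318.3417 kg


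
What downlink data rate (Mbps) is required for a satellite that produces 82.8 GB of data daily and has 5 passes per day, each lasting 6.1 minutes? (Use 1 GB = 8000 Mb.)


total contact time = 5 * 6.1 * 60 = 1830.0000 s
data = 82.8 GB = 662400.0000 Mb
rate = 662400.0000 / 1830.0000 = 361.9672 Mbps

361.9672 Mbps


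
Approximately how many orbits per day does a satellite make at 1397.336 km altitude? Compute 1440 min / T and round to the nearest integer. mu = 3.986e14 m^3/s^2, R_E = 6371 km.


r = 7.768336e+06 m
T = 2*pi*sqrt(r^3/mu) = 6814.0172 s = 113.5670 min
revs/day = 1440 / 113.5670 = 12.6797
Rounded: 13 revolutions per day

13 revolutions per day


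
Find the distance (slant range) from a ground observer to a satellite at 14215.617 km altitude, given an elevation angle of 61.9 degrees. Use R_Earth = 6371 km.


h = 14215.617 km, el = 61.9 deg
d = -R_E*sin(el) + sqrt((R_E*sin(el))^2 + 2*R_E*h + h^2)
d = -6371.0000*sin(1.0804) + sqrt((6371.0000*0.8821269)^2 + 2*6371.0000*14215.617 + 14215.617^2)
d = 14746.7048 km

14746.7048 km


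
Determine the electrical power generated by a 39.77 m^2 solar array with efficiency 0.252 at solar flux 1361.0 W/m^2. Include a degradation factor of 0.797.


P = area * eta * S * degradation
P = 39.77 * 0.252 * 1361.0 * 0.797
P = 10871.0772 W

10871.0772 W


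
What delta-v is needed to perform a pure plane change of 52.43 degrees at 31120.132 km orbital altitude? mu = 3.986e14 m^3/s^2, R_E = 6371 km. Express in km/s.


r = 37491.1320 km = 3.7491132e+07 m
V = sqrt(mu/r) = 3260.6514 m/s
di = 52.43 deg = 0.9150761 rad
dV = 2*V*sin(di/2) = 2*3260.6514*sin(0.4575381)
dV = 2880.7251 m/s = 2.8807 km/s

2.8807 km/s


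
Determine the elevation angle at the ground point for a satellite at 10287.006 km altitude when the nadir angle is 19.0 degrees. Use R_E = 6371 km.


r = R_E + alt = 16658.0060 km
Law of sines in the satellite / Earth-center / ground-point triangle:
  sin(nadir)/R_E = sin(90 + el)/r  =>  cos(el) = (r/R_E)*sin(nadir)
cos(el) = (16658.0060 / 6371.0000) * sin(19.0 deg) = 0.8512504
el = arccos(0.8512504) = 31.6521 deg
(Earth-central angle = 90 - nadir - el = 39.3479 deg)

31.6521 degrees


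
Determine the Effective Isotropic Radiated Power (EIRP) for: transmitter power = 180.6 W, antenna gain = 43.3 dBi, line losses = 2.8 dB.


Pt = 180.6 W = 22.5672 dBW
EIRP = Pt_dBW + Gt - losses = 22.5672 + 43.3 - 2.8 = 63.0672 dBW

63.0672 dBW


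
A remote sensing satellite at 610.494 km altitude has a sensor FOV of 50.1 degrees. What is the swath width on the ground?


FOV = 50.1 deg = 0.87441 rad
swath = 2 * alt * tan(FOV/2) = 2 * 610.494 * tan(0.437205)
swath = 2 * 610.494 * 0.4673705
swath = 570.6538 km

570.6538 km


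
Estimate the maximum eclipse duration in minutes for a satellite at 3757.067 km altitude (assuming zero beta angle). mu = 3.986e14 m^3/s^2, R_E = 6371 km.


r = 10128.0670 km
T = 169.0635 min
Eclipse fraction = arcsin(R_E/r)/pi = arcsin(6371.0000/10128.0670)/pi
= arcsin(0.629044)/pi = 0.2165535
Eclipse duration = 0.2165535 * 169.0635 = 36.6113 min

36.6113 minutes


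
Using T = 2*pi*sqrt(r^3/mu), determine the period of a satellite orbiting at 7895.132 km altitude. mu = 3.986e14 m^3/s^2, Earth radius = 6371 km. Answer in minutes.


r = 14266.1320 km = 1.4266132e+07 m
T = 2*pi*sqrt(r^3/mu) = 2*pi*sqrt(2.9034792e+21 / 3.986e14)
T = 16957.8418 s = 282.6307 min

282.6307 minutes


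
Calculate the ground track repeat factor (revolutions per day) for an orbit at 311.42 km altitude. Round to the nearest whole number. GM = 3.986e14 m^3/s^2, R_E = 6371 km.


r = 6.68242e+06 m
T = 2*pi*sqrt(r^3/mu) = 5436.4059 s = 90.6068 min
revs/day = 1440 / 90.6068 = 15.8929
Rounded: 16 revolutions per day

16 revolutions per day


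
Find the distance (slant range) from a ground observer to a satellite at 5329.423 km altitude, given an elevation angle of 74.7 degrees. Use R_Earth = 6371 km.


h = 5329.423 km, el = 74.7 deg
d = -R_E*sin(el) + sqrt((R_E*sin(el))^2 + 2*R_E*h + h^2)
d = -6371.0000*sin(1.3038) + sqrt((6371.0000*0.9645574)^2 + 2*6371.0000*5329.423 + 5329.423^2)
d = 5433.8238 km

5433.8238 km


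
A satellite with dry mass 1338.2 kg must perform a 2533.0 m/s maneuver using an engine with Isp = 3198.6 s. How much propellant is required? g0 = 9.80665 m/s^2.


ve = Isp * g0 = 3198.6 * 9.80665 = 31367.550690 m/s
mass ratio = exp(dv/ve) = exp(2533.0/31367.550690) = 1.08410227
m_prop = m_dry * (mr - 1) = 1338.2 * (1.08410227 - 1)
m_prop = 112.5457 kg

112.5457 kg


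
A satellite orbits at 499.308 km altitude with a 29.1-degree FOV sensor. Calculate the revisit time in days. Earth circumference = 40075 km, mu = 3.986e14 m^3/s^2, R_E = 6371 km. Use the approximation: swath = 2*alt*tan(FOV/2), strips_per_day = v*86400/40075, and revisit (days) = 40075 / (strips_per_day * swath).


swath = 2*499.308*tan(0.2539454) = 259.1896 km
v = sqrt(mu/r) = 7616.9402 m/s = 7.6169 km/s
strips/day = v*86400/40075 = 7.6169*86400/40075 = 16.4218
coverage/day = strips * swath = 16.4218 * 259.1896 = 4256.3599 km
revisit = 40075 / 4256.3599 = 9.4153 days

9.4153 days


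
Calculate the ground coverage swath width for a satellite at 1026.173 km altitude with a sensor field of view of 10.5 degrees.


FOV = 10.5 deg = 0.1832596 rad
swath = 2 * alt * tan(FOV/2) = 2 * 1026.173 * tan(0.09162979)
swath = 2 * 1026.173 * 0.09188709
swath = 188.5841 km

188.5841 km


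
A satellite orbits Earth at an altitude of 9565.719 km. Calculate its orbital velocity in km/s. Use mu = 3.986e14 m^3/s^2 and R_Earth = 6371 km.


r = R_E + alt = 6371.0 + 9565.719 = 15936.7190 km = 1.5936719e+07 m
v = sqrt(mu/r) = sqrt(3.986e14 / 1.5936719e+07) = 5001.1420 m/s = 5.0011 km/s

5.0011 km/s


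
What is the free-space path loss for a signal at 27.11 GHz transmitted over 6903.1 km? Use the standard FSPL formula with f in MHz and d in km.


f = 27.11 GHz = 27110.0000 MHz
d = 6903.1 km
FSPL = 32.44 + 20*log10(27110.0000) + 20*log10(6903.1)
FSPL = 32.44 + 88.6626 + 76.7809
FSPL = 197.8835 dB

197.8835 dB


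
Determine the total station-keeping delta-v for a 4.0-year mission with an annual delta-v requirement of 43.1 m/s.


dV = rate * years = 43.1 * 4.0
dV = 172.4000 m/s

172.4000 m/s


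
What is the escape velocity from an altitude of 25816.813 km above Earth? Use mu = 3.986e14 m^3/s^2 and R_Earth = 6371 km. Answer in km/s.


r = 6371.0 + 25816.813 = 32187.8130 km = 3.2187813e+07 m
v_esc = sqrt(2*mu/r) = sqrt(2*3.986e14 / 3.2187813e+07)
v_esc = 4976.6593 m/s = 4.9767 km/s

4.9767 km/s


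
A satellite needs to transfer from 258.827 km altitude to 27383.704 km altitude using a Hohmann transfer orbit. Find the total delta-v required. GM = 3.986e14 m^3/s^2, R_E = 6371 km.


r1 = 6629.8270 km = 6.629827e+06 m
r2 = 33754.7040 km = 3.3754704e+07 m
dv1 = sqrt(mu/r1)*(sqrt(2*r2/(r1+r2)) - 1) = 2271.3272 m/s
dv2 = sqrt(mu/r2)*(1 - sqrt(2*r1/(r1+r2))) = 1467.3174 m/s
total dv = |dv1| + |dv2| = 2271.3272 + 1467.3174 = 3738.6446 m/s = 3.7386 km/s

3.7386 km/s


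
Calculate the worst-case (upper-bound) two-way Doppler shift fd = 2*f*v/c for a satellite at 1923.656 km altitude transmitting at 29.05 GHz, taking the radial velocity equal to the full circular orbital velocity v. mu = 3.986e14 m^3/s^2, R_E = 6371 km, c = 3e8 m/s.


r = 8.294656e+06 m
v = sqrt(mu/r) = 6932.1740 m/s (worst-case radial velocity)
f = 29.05 GHz = 2.905e+10 Hz
fd = 2*f*v/c = 2*2.905e+10*6932.1740/3.0e+08
fd = 1.342531e+06 Hz

1.3425e+06 Hz


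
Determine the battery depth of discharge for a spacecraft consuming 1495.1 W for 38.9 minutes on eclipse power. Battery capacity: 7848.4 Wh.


E_used = P * t / 60 = 1495.1 * 38.9 / 60 = 969.3232 Wh
DOD = E_used / E_total * 100 = 969.3232 / 7848.4 * 100
DOD = 12.3506 %

12.3506 %


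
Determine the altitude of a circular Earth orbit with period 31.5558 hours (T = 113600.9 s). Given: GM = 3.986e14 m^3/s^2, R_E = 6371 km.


T = 113600.9 s
r = (mu*T^2/(4*pi^2))^(1/3) = (3.986e14 * 113600.9^2 / (4*pi^2))^(1/3)
r = 5.0696779e+07 m = 50696.7790 km
alt = r - R_E = 50696.7790 - 6371 = 44325.7790 km

44325.7790 km


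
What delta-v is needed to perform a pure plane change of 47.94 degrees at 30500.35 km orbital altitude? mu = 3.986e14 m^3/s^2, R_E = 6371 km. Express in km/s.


r = 36871.3500 km = 3.687135e+07 m
V = sqrt(mu/r) = 3287.9418 m/s
di = 47.94 deg = 0.8367108 rad
dV = 2*V*sin(di/2) = 2*3287.9418*sin(0.4183554)
dV = 2671.5070 m/s = 2.6715 km/s

2.6715 km/s


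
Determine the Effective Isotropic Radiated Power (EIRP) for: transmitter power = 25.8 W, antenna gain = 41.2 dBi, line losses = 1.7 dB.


Pt = 25.8 W = 14.1162 dBW
EIRP = Pt_dBW + Gt - losses = 14.1162 + 41.2 - 1.7 = 53.6162 dBW

53.6162 dBW


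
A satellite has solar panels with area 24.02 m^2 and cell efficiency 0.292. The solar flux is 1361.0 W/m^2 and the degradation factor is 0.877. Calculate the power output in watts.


P = area * eta * S * degradation
P = 24.02 * 0.292 * 1361.0 * 0.877
P = 8371.6984 W

8371.6984 W


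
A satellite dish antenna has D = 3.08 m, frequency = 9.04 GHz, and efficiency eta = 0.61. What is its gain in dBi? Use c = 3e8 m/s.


lambda = c/f = 3e8 / 9.04e+09 = 0.03318584 m
G = eta*(pi*D/lambda)^2 = 0.61*(pi*3.08/0.03318584)^2
G = 51859.1465 (linear)
G = 10*log10(51859.1465) = 47.1483 dBi

47.1483 dBi


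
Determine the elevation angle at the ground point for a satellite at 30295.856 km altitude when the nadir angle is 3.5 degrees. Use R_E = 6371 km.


r = R_E + alt = 36666.8560 km
Law of sines in the satellite / Earth-center / ground-point triangle:
  sin(nadir)/R_E = sin(90 + el)/r  =>  cos(el) = (r/R_E)*sin(nadir)
cos(el) = (36666.8560 / 6371.0000) * sin(3.5 deg) = 0.3513511
el = arccos(0.3513511) = 69.4300 deg
(Earth-central angle = 90 - nadir - el = 17.0700 deg)

69.4300 degrees


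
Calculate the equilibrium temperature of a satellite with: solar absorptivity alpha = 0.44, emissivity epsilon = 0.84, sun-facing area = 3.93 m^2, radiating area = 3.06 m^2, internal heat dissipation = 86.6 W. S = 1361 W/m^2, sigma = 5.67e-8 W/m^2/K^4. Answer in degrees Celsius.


Numerator = alpha*S*A_sun + Q_int = 0.44*1361*3.93 + 86.6 = 2440.0412 W
Denominator = eps*sigma*A_rad = 0.84*5.67e-8*3.06 = 1.4574168e-07 W/K^4
T^4 = 1.6742233e+10 K^4
T = 359.7107 K = 86.5607 C

86.5607 degrees Celsius


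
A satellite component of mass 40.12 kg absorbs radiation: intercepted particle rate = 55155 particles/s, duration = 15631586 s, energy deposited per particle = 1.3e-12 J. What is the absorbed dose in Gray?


Total energy deposited = rate * time * E_per
  = 55155 * 15631586 * 1.3e-12 = 1.1208 J
Dose = E_total / mass = 1.1208 / 40.12
Dose = 0.02793639 Gy

0.0279 Gy


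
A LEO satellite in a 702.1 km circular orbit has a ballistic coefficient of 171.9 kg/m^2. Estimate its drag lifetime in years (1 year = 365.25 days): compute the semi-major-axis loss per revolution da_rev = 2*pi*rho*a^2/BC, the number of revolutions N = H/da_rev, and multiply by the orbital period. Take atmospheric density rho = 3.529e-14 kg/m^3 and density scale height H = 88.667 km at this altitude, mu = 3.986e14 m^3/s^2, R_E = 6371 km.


a = R_E + alt = 7073.1000 km = 7.0731e+06 m
da_rev = 2*pi*rho*a^2/BC = 2*pi*3.529e-14*(7.0731e+06)^2/171.9 = 0.064532018 m per revolution
N = H/da_rev = 88667.0000 m / 0.064532018 m = 1.3740001e+06 revolutions
P = 2*pi*sqrt(a^3/mu) = 5920.0574 s
lifetime = N*P = 1.3740001e+06 * 5920.0574 = 8.1341595e+09 s = 94145.3651 days
years = 94145.3651 / 365.25 = 257.7560 years

257.7560 years


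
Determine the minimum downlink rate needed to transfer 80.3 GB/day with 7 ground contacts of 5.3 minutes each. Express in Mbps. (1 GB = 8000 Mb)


total contact time = 7 * 5.3 * 60 = 2226.0000 s
data = 80.3 GB = 642400.0000 Mb
rate = 642400.0000 / 2226.0000 = 288.5894 Mbps

288.5894 Mbps


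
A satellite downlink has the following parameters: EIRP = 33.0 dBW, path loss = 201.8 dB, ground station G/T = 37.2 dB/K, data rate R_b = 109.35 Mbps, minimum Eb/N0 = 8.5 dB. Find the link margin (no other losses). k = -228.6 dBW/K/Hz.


C/N0 = EIRP - FSPL + G/T - k = 33.0 - 201.8 + 37.2 - (-228.6)
C/N0 = 97.0000 dB-Hz
R_b = 109.35 Mbps = 1.0935e+08 bps -> 10*log10(R_b) = 80.3882 dB-Hz
Eb/N0 = C/N0 - 10*log10(R_b) = 97.0000 - 80.3882 = 16.6118 dB
Margin = Eb/N0 - Eb/N0_req = 16.6118 - 8.5 = 8.1118 dB (link closes)

8.1118 dB


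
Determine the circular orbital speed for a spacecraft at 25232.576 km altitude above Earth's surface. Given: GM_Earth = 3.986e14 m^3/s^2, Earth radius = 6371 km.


r = R_E + alt = 6371.0 + 25232.576 = 31603.5760 km = 3.1603576e+07 m
v = sqrt(mu/r) = sqrt(3.986e14 / 3.1603576e+07) = 3551.4077 m/s = 3.5514 km/s

3.5514 km/s


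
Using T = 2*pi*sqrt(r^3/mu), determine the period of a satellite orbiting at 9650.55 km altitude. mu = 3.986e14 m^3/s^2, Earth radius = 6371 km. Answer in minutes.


r = 16021.5500 km = 1.602155e+07 m
T = 2*pi*sqrt(r^3/mu) = 2*pi*sqrt(4.1125727e+21 / 3.986e14)
T = 20182.1772 s = 336.3696 min

336.3696 minutes


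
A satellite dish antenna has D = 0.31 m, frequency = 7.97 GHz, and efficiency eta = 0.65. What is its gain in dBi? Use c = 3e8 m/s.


lambda = c/f = 3e8 / 7.97e+09 = 0.03764115 m
G = eta*(pi*D/lambda)^2 = 0.65*(pi*0.31/0.03764115)^2
G = 435.1216 (linear)
G = 10*log10(435.1216) = 26.3861 dBi

26.3861 dBi


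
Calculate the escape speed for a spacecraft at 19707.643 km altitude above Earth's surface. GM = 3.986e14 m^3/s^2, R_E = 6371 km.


r = 6371.0 + 19707.643 = 26078.6430 km = 2.6078643e+07 m
v_esc = sqrt(2*mu/r) = sqrt(2*3.986e14 / 2.6078643e+07)
v_esc = 5528.9308 m/s = 5.5289 km/s

5.5289 km/s


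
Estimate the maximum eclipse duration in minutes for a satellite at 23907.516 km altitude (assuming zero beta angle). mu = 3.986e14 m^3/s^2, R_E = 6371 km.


r = 30278.5160 km
T = 873.9002 min
Eclipse fraction = arcsin(R_E/r)/pi = arcsin(6371.0000/30278.5160)/pi
= arcsin(0.2104132)/pi = 0.06748094
Eclipse duration = 0.06748094 * 873.9002 = 58.9716 min

58.9716 minutes


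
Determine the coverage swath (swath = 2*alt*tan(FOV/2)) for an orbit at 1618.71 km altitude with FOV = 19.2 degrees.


FOV = 19.2 deg = 0.3351032 rad
swath = 2 * alt * tan(FOV/2) = 2 * 1618.71 * tan(0.1675516)
swath = 2 * 1618.71 * 0.1691373
swath = 547.5686 km

547.5686 km


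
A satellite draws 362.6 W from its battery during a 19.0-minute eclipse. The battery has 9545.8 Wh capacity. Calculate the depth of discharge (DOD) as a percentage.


E_used = P * t / 60 = 362.6 * 19.0 / 60 = 114.8233 Wh
DOD = E_used / E_total * 100 = 114.8233 / 9545.8 * 100
DOD = 1.2029 %

1.2029 %


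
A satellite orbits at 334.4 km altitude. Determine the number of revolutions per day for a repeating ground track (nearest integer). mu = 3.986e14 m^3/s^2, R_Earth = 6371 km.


r = 6.7054e+06 m
T = 2*pi*sqrt(r^3/mu) = 5464.4726 s = 91.0745 min
revs/day = 1440 / 91.0745 = 15.8112
Rounded: 16 revolutions per day

16 revolutions per day


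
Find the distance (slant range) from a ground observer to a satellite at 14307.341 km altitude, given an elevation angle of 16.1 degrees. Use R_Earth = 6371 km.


h = 14307.341 km, el = 16.1 deg
d = -R_E*sin(el) + sqrt((R_E*sin(el))^2 + 2*R_E*h + h^2)
d = -6371.0000*sin(0.280998) + sqrt((6371.0000*0.2773147)^2 + 2*6371.0000*14307.341 + 14307.341^2)
d = 17984.8264 km

17984.8264 km


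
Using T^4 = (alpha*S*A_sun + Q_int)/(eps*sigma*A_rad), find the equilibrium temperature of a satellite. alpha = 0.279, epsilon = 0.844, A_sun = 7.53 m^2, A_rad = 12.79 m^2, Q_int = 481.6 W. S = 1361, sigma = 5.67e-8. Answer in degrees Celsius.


Numerator = alpha*S*A_sun + Q_int = 0.279*1361*7.53 + 481.6 = 3340.8841 W
Denominator = eps*sigma*A_rad = 0.844*5.67e-8*12.79 = 6.1206289e-07 W/K^4
T^4 = 5.4584e+09 K^4
T = 271.8106 K = -1.3394 C

-1.3394 degrees Celsius


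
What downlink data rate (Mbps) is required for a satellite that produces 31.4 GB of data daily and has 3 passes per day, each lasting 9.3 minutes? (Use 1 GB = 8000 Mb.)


total contact time = 3 * 9.3 * 60 = 1674.0000 s
data = 31.4 GB = 251200.0000 Mb
rate = 251200.0000 / 1674.0000 = 150.0597 Mbps

150.0597 Mbps


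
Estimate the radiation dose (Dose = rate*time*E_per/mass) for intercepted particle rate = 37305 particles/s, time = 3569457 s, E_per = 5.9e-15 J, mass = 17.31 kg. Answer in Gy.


Total energy deposited = rate * time * E_per
  = 37305 * 3569457 * 5.9e-15 = 7.856357e-04 J
Dose = E_total / mass = 7.856357e-04 / 17.31
Dose = 4.5386233e-05 Gy

4.5386e-05 Gy


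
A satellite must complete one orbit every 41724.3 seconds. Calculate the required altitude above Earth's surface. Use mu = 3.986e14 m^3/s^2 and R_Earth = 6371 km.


T = 41724.3 s
r = (mu*T^2/(4*pi^2))^(1/3) = (3.986e14 * 41724.3^2 / (4*pi^2))^(1/3)
r = 2.6000711e+07 m = 26000.7111 km
alt = r - R_E = 26000.7111 - 6371 = 19629.7111 km

19629.7111 km


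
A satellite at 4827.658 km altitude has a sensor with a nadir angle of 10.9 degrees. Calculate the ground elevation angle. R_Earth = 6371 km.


r = R_E + alt = 11198.6580 km
Law of sines in the satellite / Earth-center / ground-point triangle:
  sin(nadir)/R_E = sin(90 + el)/r  =>  cos(el) = (r/R_E)*sin(nadir)
cos(el) = (11198.6580 / 6371.0000) * sin(10.9 deg) = 0.3323835
el = arccos(0.3323835) = 70.5865 deg
(Earth-central angle = 90 - nadir - el = 8.5135 deg)

70.5865 degrees


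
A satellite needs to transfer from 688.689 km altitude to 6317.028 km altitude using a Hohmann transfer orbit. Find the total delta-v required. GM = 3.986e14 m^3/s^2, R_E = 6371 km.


r1 = 7059.6890 km = 7.059689e+06 m
r2 = 12688.0280 km = 1.2688028e+07 m
dv1 = sqrt(mu/r1)*(sqrt(2*r2/(r1+r2)) - 1) = 1003.7592 m/s
dv2 = sqrt(mu/r2)*(1 - sqrt(2*r1/(r1+r2))) = 865.5746 m/s
total dv = |dv1| + |dv2| = 1003.7592 + 865.5746 = 1869.3338 m/s = 1.8693 km/s

1.8693 km/s


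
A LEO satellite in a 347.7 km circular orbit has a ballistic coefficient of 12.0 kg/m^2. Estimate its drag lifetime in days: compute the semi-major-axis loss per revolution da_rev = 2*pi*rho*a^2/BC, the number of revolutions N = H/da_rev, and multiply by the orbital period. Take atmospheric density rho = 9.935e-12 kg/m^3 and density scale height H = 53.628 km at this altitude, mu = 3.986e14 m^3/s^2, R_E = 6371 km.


a = R_E + alt = 6718.7000 km = 6.7187e+06 m
da_rev = 2*pi*rho*a^2/BC = 2*pi*9.935e-12*(6.7187e+06)^2/12.0 = 234.821032 m per revolution
N = H/da_rev = 53628.0000 m / 234.821032 m = 228.3782 revolutions
P = 2*pi*sqrt(a^3/mu) = 5480.7387 s
lifetime = N*P = 228.3782 * 5480.7387 = 1.2516811e+06 s = 14.4871 days

14.4871 days


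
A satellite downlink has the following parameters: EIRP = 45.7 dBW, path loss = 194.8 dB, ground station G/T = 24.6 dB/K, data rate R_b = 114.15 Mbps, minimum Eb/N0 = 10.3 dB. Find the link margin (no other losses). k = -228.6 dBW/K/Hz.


C/N0 = EIRP - FSPL + G/T - k = 45.7 - 194.8 + 24.6 - (-228.6)
C/N0 = 104.1000 dB-Hz
R_b = 114.15 Mbps = 1.1415e+08 bps -> 10*log10(R_b) = 80.5748 dB-Hz
Eb/N0 = C/N0 - 10*log10(R_b) = 104.1000 - 80.5748 = 23.5252 dB
Margin = Eb/N0 - Eb/N0_req = 23.5252 - 10.3 = 13.2252 dB (link closes)

13.2252 dB


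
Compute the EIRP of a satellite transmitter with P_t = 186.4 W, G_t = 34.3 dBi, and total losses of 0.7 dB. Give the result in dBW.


Pt = 186.4 W = 22.7045 dBW
EIRP = Pt_dBW + Gt - losses = 22.7045 + 34.3 - 0.7 = 56.3045 dBW

56.3045 dBW


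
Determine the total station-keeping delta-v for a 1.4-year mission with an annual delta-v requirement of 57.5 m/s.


dV = rate * years = 57.5 * 1.4
dV = 80.5000 m/s

80.5000 m/s


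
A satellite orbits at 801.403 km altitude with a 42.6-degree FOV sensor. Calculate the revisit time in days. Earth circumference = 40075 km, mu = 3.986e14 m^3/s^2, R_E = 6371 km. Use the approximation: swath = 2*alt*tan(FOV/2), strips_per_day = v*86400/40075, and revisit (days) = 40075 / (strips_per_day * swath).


swath = 2*801.403*tan(0.3717551) = 624.9079 km
v = sqrt(mu/r) = 7454.8053 m/s = 7.4548 km/s
strips/day = v*86400/40075 = 7.4548*86400/40075 = 16.0722
coverage/day = strips * swath = 16.0722 * 624.9079 = 10043.6730 km
revisit = 40075 / 10043.6730 = 3.9901 days

3.9901 days


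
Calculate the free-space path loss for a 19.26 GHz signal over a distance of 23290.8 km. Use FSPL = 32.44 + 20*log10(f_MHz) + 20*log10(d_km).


f = 19.26 GHz = 19260.0000 MHz
d = 23290.8 km
FSPL = 32.44 + 20*log10(19260.0000) + 20*log10(23290.8)
FSPL = 32.44 + 85.6931 + 87.3437
FSPL = 205.4768 dB

205.4768 dB


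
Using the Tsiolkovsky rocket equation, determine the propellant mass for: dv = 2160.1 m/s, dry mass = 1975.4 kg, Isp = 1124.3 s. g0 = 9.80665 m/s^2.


ve = Isp * g0 = 1124.3 * 9.80665 = 11025.616595 m/s
mass ratio = exp(dv/ve) = exp(2160.1/11025.616595) = 1.21642531
m_prop = m_dry * (mr - 1) = 1975.4 * (1.21642531 - 1)
m_prop = 427.5265 kg

427.5265 kg


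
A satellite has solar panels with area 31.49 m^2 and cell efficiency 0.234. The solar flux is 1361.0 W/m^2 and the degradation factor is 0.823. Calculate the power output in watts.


P = area * eta * S * degradation
P = 31.49 * 0.234 * 1361.0 * 0.823
P = 8253.6582 W

8253.6582 W


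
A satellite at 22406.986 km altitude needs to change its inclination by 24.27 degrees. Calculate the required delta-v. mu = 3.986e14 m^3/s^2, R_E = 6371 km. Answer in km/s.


r = 28777.9860 km = 2.8777986e+07 m
V = sqrt(mu/r) = 3721.6750 m/s
di = 24.27 deg = 0.4235914 rad
dV = 2*V*sin(di/2) = 2*3721.6750*sin(0.2117957)
dV = 1564.7099 m/s = 1.5647 km/s

1.5647 km/s


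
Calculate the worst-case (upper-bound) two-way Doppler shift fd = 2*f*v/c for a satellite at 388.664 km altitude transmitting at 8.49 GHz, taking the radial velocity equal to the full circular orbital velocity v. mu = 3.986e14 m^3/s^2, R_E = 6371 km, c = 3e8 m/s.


r = 6.759664e+06 m
v = sqrt(mu/r) = 7679.0252 m/s (worst-case radial velocity)
f = 8.49 GHz = 8.49e+09 Hz
fd = 2*f*v/c = 2*8.49e+09*7679.0252/3.0e+08
fd = 434632.8261 Hz

434632.8261 Hz


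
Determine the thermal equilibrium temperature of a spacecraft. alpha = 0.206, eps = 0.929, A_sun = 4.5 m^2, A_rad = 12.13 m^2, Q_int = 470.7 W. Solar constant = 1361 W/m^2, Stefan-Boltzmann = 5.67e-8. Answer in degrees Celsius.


Numerator = alpha*S*A_sun + Q_int = 0.206*1361*4.5 + 470.7 = 1732.3470 W
Denominator = eps*sigma*A_rad = 0.929*5.67e-8*12.13 = 6.3893926e-07 W/K^4
T^4 = 2.7112859e+09 K^4
T = 228.1885 K = -44.9615 C

-44.9615 degrees Celsius


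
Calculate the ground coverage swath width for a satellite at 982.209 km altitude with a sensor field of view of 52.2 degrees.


FOV = 52.2 deg = 0.9110619 rad
swath = 2 * alt * tan(FOV/2) = 2 * 982.209 * tan(0.4555309)
swath = 2 * 982.209 * 0.4898949
swath = 962.3584 km

962.3584 km


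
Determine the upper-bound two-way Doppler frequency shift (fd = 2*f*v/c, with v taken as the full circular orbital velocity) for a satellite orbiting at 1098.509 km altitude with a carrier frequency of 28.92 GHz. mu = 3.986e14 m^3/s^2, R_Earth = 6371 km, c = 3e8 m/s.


r = 7.469509e+06 m
v = sqrt(mu/r) = 7305.0404 m/s (worst-case radial velocity)
f = 28.92 GHz = 2.892e+10 Hz
fd = 2*f*v/c = 2*2.892e+10*7305.0404/3.0e+08
fd = 1.4084118e+06 Hz

1.4084e+06 Hz


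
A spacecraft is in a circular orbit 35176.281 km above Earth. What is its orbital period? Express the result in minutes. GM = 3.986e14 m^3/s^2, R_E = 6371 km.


r = 41547.2810 km = 4.1547281e+07 m
T = 2*pi*sqrt(r^3/mu) = 2*pi*sqrt(7.1717943e+22 / 3.986e14)
T = 84280.1174 s = 1404.6686 min

1404.6686 minutes


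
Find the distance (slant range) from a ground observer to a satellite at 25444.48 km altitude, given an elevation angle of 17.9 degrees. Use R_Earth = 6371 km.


h = 25444.48 km, el = 17.9 deg
d = -R_E*sin(el) + sqrt((R_E*sin(el))^2 + 2*R_E*h + h^2)
d = -6371.0000*sin(0.3124139) + sqrt((6371.0000*0.3073566)^2 + 2*6371.0000*25444.48 + 25444.48^2)
d = 29274.3389 km

29274.3389 km


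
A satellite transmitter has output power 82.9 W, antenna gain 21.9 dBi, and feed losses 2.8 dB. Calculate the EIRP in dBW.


Pt = 82.9 W = 19.1855 dBW
EIRP = Pt_dBW + Gt - losses = 19.1855 + 21.9 - 2.8 = 38.2855 dBW

38.2855 dBW
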